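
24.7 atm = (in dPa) 2.503e+07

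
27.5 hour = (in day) 1.146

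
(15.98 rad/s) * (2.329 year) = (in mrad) 1.174e+12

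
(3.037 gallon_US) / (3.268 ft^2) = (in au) 2.531e-13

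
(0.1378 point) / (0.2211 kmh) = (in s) 0.0007915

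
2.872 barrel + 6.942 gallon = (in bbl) 3.037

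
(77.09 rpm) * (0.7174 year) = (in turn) 2.907e+07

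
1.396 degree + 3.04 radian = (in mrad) 3064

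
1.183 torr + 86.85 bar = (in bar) 86.85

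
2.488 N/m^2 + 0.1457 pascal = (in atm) 2.599e-05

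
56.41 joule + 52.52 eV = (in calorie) 13.48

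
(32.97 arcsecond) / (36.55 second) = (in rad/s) 4.373e-06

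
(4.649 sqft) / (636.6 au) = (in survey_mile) 2.818e-18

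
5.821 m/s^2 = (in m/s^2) 5.821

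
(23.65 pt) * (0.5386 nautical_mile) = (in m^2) 8.322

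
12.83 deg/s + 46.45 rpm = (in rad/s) 5.088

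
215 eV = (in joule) 3.445e-17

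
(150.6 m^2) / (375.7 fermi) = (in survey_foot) 1.315e+15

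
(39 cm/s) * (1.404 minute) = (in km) 0.03285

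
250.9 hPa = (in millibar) 250.9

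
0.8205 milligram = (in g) 0.0008205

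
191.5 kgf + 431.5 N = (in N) 2309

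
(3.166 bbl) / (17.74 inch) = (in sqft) 12.02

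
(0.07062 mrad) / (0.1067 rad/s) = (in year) 2.099e-11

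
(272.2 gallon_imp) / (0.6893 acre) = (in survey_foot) 0.001455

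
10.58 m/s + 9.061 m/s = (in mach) 0.05768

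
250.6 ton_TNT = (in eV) 6.544e+30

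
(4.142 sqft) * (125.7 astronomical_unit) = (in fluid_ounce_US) 2.447e+17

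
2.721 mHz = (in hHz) 2.721e-05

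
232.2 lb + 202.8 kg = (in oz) 1.087e+04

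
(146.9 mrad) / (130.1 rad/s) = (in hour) 3.136e-07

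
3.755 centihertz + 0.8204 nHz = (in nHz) 3.755e+07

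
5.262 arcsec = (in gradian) 0.001624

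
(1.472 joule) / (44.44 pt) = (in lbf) 21.11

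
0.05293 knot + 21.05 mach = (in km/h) 2.58e+04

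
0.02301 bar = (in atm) 0.02271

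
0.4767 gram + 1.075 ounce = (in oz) 1.092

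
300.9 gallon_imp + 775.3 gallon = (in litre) 4303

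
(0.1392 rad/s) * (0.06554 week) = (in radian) 5518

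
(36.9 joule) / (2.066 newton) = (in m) 17.86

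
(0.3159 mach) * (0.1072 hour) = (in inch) 1.634e+06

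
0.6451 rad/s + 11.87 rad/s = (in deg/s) 717.1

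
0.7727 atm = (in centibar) 78.29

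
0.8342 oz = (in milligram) 2.365e+04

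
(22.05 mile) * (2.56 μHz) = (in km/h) 0.327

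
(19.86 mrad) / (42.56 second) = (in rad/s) 0.0004666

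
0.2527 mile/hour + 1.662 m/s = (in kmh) 6.39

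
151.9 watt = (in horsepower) 0.2037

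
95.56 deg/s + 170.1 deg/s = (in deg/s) 265.7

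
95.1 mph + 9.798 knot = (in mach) 0.1397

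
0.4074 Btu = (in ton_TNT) 1.027e-07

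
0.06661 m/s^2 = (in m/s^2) 0.06661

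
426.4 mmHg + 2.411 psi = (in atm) 0.7251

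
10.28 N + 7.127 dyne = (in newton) 10.28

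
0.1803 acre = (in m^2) 729.6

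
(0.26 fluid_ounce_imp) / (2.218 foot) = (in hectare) 1.093e-09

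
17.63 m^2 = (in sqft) 189.8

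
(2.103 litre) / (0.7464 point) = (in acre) 0.001974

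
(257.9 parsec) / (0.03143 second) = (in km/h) 9.115e+20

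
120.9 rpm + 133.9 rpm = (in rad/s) 26.68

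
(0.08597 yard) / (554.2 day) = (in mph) 3.672e-09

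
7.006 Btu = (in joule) 7392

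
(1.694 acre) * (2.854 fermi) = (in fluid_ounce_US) 6.616e-07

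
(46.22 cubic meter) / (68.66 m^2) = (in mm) 673.2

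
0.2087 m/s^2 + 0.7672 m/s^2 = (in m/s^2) 0.9759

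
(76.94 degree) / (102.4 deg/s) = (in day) 8.696e-06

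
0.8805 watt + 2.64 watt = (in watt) 3.521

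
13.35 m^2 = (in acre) 0.003299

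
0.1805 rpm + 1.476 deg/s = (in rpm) 0.4265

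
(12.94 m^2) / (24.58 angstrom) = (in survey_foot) 1.727e+10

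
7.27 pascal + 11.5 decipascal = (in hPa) 0.0842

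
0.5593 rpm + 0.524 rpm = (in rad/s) 0.1134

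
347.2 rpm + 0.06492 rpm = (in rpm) 347.3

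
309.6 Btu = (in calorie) 7.807e+04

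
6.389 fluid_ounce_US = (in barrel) 0.001188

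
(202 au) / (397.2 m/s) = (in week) 1.258e+05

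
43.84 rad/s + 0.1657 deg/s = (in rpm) 418.7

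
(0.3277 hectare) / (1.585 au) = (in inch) 5.441e-07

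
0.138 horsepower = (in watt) 102.9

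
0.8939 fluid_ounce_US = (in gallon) 0.006984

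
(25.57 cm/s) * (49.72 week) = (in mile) 4778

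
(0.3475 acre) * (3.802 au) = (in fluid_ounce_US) 2.705e+19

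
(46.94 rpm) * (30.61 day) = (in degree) 7.449e+08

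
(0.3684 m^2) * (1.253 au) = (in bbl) 4.343e+11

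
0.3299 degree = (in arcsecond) 1188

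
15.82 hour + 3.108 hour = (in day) 0.7887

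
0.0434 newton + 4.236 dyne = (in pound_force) 0.009766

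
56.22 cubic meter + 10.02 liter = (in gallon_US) 1.485e+04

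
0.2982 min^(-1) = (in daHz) 0.000497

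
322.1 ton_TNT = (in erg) 1.348e+19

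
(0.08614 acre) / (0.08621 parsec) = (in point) 3.715e-10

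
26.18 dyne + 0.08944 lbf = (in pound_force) 0.0895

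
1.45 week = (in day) 10.15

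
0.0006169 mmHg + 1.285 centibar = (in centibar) 1.285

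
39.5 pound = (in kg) 17.92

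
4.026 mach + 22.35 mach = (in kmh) 3.233e+04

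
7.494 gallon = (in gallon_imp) 6.24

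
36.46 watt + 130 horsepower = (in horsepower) 130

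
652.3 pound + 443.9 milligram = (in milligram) 2.959e+08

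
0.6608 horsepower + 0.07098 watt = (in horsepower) 0.6609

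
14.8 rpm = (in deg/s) 88.8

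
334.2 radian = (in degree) 1.915e+04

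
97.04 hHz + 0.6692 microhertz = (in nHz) 9.704e+12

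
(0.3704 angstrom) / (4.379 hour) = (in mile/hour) 5.256e-15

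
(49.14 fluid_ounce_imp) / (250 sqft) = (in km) 6.012e-08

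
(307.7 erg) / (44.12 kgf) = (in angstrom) 711.2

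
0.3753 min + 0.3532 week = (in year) 0.006774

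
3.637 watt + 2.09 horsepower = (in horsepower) 2.095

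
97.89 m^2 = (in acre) 0.02419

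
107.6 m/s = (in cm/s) 1.076e+04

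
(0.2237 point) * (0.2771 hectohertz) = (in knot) 0.004251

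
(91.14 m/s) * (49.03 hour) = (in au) 0.0001075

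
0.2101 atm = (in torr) 159.7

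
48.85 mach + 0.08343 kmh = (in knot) 3.233e+04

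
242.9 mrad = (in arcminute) 835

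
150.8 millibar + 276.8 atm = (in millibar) 2.806e+05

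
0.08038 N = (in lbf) 0.01807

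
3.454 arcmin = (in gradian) 0.06396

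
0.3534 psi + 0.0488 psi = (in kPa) 2.773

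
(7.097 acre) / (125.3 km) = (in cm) 22.92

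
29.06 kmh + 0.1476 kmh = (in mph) 18.15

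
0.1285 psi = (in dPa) 8860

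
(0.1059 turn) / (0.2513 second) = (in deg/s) 151.7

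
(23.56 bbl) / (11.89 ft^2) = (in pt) 9612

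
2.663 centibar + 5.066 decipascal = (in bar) 0.02664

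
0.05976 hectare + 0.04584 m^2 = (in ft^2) 6433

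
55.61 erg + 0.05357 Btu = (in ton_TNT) 1.351e-08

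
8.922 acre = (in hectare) 3.611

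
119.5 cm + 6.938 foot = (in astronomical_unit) 2.212e-11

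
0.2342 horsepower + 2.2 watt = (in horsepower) 0.2372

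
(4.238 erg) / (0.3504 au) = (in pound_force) 1.818e-18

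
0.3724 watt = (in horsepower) 0.0004994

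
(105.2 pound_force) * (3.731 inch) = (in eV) 2.768e+20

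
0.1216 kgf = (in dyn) 1.192e+05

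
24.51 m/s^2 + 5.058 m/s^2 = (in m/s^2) 29.57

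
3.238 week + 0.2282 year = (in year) 0.2903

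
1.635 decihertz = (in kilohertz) 0.0001635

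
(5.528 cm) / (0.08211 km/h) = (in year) 7.685e-08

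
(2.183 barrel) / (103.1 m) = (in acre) 8.318e-07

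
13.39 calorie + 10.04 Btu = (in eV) 6.646e+22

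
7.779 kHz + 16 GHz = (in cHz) 1.6e+12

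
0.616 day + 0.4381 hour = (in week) 0.09061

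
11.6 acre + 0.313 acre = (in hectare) 4.821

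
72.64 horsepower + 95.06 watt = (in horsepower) 72.77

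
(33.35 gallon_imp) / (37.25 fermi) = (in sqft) 4.381e+13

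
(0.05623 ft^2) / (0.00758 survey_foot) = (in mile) 0.001405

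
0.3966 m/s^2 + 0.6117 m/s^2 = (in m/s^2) 1.008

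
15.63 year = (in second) 4.929e+08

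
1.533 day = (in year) 0.0042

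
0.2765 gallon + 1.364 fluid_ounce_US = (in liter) 1.087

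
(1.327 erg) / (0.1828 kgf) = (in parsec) 2.399e-24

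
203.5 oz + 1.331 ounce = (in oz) 204.8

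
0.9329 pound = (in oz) 14.93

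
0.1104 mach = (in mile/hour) 84.09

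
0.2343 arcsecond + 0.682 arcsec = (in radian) 4.442e-06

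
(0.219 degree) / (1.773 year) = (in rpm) 6.528e-10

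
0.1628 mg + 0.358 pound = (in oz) 5.728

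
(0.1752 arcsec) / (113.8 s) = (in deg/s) 4.277e-07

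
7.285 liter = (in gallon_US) 1.924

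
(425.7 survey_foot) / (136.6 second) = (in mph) 2.125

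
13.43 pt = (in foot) 0.01554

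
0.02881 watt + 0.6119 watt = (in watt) 0.6407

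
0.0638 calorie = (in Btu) 0.000253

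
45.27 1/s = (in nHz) 4.527e+10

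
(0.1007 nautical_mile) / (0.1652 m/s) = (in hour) 0.3136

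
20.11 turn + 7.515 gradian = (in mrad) 1.265e+05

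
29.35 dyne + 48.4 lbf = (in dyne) 2.153e+07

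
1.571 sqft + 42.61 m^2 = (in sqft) 460.2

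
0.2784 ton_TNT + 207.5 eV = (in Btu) 1.104e+06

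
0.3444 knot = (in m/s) 0.1772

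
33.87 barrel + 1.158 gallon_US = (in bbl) 33.9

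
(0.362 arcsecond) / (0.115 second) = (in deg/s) 0.0008744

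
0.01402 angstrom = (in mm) 1.402e-09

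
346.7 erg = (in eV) 2.164e+14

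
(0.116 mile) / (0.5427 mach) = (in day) 1.169e-05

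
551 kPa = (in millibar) 5510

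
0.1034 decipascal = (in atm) 1.02e-07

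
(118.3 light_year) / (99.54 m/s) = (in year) 3.565e+08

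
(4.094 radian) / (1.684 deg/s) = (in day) 0.001612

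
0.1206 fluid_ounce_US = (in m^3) 3.567e-06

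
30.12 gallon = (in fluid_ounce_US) 3855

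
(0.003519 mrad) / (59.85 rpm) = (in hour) 1.56e-10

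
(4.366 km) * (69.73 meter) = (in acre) 75.23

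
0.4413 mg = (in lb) 9.729e-07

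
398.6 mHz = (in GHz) 3.986e-10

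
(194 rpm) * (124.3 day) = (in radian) 2.182e+08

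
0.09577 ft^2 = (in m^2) 0.008897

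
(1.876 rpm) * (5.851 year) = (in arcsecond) 7.477e+12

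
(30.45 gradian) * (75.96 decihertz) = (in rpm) 34.69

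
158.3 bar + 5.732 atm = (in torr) 1.231e+05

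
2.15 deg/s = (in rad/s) 0.03752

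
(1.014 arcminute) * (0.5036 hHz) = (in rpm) 0.1418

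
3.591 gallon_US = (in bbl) 0.0855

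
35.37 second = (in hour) 0.009825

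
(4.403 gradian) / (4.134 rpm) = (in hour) 4.438e-05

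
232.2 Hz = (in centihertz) 2.322e+04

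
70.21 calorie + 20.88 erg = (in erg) 2.938e+09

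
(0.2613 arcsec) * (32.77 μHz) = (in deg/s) 2.379e-09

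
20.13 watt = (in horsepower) 0.02699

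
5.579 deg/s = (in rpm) 0.9298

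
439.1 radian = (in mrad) 4.391e+05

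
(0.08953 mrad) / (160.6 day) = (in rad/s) 6.452e-12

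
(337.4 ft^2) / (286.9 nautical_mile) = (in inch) 0.002323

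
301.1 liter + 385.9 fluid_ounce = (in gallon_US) 82.56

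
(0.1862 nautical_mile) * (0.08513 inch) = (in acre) 0.0001843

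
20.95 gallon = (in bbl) 0.4988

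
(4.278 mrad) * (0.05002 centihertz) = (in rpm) 2.043e-05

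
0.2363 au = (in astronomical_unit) 0.2363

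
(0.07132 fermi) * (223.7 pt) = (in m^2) 5.628e-18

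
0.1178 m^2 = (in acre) 2.911e-05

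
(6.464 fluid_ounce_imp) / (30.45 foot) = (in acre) 4.89e-09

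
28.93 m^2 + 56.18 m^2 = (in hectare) 0.008511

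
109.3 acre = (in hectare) 44.23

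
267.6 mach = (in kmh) 3.28e+05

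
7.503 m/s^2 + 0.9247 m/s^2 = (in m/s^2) 8.428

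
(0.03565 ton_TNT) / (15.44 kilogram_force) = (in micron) 9.851e+11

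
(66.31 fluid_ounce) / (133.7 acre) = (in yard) 3.964e-09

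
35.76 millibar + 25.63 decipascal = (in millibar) 35.79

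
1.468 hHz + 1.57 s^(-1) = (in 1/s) 148.4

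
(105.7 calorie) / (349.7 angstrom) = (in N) 1.265e+10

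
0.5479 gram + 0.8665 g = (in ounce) 0.04989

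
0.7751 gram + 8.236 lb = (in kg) 3.737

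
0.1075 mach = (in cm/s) 3660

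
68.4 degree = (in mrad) 1194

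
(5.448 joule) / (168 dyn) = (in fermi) 3.243e+18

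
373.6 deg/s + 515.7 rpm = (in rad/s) 60.52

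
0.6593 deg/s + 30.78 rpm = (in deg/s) 185.3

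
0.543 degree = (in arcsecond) 1955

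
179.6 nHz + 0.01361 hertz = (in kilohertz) 1.361e-05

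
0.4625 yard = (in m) 0.4229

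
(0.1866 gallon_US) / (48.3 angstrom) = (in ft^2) 1.574e+06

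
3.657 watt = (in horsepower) 0.004904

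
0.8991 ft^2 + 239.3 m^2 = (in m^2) 239.4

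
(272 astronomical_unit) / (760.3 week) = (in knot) 1.72e+05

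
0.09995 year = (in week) 5.212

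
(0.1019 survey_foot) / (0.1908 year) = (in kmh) 1.858e-08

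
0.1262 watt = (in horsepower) 0.0001692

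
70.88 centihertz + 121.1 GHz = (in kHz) 1.211e+08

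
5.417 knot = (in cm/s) 278.7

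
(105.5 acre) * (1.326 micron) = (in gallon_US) 149.6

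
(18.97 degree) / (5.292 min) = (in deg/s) 0.05974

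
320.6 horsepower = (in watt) 2.391e+05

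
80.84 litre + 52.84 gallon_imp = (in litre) 321.1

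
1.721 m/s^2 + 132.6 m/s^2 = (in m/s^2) 134.3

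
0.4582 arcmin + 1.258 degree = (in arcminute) 75.94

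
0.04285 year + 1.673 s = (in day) 15.64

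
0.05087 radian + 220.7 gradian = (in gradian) 223.9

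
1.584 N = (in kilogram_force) 0.1615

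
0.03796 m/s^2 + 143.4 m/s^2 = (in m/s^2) 143.4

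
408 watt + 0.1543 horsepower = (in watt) 523.1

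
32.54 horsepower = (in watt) 2.427e+04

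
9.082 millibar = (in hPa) 9.082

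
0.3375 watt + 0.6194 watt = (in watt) 0.9569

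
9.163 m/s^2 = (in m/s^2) 9.163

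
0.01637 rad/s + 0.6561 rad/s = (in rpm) 6.422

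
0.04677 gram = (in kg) 4.677e-05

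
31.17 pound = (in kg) 14.14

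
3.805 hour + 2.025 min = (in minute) 230.3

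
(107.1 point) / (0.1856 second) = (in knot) 0.3957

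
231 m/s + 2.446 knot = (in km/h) 836.1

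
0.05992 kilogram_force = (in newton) 0.5876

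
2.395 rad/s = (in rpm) 22.87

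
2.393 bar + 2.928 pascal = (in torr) 1795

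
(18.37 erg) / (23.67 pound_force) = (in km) 1.745e-11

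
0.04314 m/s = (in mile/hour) 0.0965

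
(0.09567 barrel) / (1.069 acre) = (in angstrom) 3.516e+04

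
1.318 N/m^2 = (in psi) 0.0001912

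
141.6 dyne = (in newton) 0.001416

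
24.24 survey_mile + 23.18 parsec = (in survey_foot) 2.347e+18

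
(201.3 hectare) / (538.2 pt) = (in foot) 3.478e+07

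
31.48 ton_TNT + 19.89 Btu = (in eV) 8.221e+29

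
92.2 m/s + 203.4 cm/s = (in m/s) 94.23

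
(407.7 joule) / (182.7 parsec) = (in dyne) 7.232e-12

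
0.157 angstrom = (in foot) 5.151e-11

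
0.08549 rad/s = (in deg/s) 4.898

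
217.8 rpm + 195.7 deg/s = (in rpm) 250.4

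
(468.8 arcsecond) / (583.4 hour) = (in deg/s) 6.2e-08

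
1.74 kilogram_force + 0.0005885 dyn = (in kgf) 1.74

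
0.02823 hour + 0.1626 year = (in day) 59.35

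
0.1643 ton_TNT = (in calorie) 1.643e+08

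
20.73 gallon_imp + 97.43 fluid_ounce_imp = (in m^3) 0.09701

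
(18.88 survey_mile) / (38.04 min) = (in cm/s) 1331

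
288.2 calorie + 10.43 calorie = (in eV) 7.799e+21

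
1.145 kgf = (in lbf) 2.524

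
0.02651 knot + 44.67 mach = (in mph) 3.402e+04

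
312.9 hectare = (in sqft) 3.368e+07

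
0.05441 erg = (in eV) 3.396e+10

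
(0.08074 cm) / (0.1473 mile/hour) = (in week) 2.027e-08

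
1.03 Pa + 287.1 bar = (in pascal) 2.871e+07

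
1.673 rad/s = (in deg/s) 95.86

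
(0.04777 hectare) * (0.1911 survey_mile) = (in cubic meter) 1.469e+05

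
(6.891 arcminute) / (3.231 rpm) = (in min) 9.874e-05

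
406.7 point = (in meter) 0.1435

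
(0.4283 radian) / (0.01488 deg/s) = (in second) 1649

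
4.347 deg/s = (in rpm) 0.7245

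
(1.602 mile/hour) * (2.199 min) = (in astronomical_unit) 6.316e-10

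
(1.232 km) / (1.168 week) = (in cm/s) 0.1744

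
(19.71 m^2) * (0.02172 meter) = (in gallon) 113.1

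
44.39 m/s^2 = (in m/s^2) 44.39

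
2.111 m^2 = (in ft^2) 22.72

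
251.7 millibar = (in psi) 3.651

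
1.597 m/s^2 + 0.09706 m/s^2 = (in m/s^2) 1.694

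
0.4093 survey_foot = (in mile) 7.752e-05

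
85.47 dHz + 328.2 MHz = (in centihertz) 3.282e+10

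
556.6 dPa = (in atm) 0.0005493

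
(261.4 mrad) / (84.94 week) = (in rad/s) 5.088e-09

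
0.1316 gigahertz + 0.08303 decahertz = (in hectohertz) 1.316e+06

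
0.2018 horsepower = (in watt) 150.5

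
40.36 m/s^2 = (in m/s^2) 40.36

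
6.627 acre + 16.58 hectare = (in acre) 47.6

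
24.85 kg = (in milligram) 2.485e+07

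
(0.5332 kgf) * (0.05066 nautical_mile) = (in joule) 490.6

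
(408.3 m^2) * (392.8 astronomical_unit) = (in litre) 2.399e+19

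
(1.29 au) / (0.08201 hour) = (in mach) 1.92e+06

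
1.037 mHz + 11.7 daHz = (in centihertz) 1.17e+04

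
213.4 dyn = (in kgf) 0.0002176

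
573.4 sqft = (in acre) 0.01316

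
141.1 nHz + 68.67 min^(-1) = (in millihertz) 1145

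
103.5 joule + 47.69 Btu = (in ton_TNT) 1.205e-05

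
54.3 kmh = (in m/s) 15.08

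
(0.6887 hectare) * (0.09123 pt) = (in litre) 221.7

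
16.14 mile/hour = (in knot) 14.03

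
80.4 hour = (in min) 4824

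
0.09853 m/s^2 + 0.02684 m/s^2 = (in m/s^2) 0.1254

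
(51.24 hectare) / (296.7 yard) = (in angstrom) 1.889e+13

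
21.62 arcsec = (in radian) 0.0001048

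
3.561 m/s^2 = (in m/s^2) 3.561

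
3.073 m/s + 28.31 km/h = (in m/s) 10.94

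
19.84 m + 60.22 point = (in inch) 781.9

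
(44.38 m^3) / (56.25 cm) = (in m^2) 78.9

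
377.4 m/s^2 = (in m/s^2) 377.4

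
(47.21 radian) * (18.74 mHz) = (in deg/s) 50.69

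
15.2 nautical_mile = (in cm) 2.815e+06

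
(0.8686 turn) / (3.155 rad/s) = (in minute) 0.02883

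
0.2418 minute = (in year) 4.6e-07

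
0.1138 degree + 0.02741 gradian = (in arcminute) 8.308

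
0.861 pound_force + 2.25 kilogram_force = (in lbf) 5.821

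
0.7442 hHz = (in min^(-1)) 4465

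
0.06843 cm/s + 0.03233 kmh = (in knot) 0.01879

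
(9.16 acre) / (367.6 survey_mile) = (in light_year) 6.623e-18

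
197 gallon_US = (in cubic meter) 0.7457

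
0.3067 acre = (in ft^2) 1.336e+04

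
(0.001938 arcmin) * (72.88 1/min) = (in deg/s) 3.923e-05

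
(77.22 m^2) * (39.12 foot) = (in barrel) 5791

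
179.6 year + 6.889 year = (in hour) 1.634e+06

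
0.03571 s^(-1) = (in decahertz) 0.003571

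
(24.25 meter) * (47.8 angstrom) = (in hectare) 1.159e-11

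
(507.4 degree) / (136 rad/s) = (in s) 0.06512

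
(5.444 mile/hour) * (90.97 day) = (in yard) 2.092e+07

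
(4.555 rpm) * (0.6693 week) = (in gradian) 1.229e+07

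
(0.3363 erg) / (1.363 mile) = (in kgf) 1.563e-12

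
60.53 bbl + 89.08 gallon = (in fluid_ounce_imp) 3.506e+05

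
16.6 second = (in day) 0.0001921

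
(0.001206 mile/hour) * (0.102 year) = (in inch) 6.828e+04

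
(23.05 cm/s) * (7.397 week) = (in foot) 3.383e+06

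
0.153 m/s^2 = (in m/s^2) 0.153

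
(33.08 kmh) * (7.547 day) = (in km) 5992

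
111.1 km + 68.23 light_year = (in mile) 4.011e+14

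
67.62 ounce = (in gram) 1917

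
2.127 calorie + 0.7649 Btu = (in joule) 815.9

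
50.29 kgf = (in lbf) 110.9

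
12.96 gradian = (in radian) 0.2036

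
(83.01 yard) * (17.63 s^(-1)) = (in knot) 2601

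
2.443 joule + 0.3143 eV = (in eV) 1.525e+19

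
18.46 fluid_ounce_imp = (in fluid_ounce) 17.74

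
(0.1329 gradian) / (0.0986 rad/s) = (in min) 0.0003529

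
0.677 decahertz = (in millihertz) 6770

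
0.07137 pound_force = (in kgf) 0.03237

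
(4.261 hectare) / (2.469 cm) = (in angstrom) 1.726e+16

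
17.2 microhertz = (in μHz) 17.2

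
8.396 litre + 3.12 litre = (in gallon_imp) 2.533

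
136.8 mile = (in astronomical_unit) 1.472e-06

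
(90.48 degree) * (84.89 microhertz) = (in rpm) 0.00128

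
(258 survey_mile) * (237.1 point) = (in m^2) 3.473e+04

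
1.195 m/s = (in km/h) 4.302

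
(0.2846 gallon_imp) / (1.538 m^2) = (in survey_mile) 5.227e-07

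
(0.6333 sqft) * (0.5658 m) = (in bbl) 0.2094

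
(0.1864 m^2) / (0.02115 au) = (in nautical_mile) 3.181e-14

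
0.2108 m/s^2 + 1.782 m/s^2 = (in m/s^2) 1.993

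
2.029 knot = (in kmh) 3.758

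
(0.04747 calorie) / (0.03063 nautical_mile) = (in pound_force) 0.0007871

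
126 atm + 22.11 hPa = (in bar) 127.7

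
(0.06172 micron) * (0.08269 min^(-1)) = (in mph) 1.903e-10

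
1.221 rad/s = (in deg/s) 69.96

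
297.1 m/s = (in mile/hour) 664.6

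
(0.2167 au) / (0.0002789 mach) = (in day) 3.951e+06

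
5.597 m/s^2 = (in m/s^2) 5.597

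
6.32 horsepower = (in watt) 4713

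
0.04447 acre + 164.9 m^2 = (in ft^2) 3712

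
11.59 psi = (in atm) 0.7887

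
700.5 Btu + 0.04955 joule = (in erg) 7.391e+12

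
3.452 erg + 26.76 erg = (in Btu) 2.864e-09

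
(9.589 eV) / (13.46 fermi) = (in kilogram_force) 1.164e-05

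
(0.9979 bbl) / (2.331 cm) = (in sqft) 73.26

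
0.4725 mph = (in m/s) 0.2112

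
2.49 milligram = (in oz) 8.783e-05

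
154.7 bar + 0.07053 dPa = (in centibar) 1.547e+04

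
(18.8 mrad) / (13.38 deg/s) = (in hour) 2.236e-05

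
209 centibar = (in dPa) 2.09e+06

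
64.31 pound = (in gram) 2.917e+04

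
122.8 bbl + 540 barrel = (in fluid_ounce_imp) 3.709e+06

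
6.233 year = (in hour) 5.46e+04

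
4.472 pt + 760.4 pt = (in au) 1.804e-12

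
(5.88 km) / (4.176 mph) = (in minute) 52.5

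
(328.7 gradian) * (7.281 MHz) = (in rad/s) 3.759e+07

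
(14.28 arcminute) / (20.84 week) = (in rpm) 3.147e-09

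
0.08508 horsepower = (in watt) 63.44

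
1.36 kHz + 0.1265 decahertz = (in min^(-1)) 8.168e+04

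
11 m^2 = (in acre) 0.002718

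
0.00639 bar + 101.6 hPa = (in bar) 0.108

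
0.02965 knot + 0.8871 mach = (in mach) 0.8871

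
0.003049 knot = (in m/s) 0.001569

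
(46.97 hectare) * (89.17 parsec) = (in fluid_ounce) 4.37e+28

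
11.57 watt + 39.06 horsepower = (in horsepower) 39.08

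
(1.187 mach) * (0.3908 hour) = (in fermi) 5.686e+20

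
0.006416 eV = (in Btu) 9.743e-25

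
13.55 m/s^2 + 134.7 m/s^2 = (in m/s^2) 148.2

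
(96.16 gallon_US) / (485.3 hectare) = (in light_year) 7.928e-24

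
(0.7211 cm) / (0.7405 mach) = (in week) 4.729e-11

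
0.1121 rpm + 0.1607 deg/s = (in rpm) 0.1389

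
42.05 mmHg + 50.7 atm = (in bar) 51.43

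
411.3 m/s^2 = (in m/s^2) 411.3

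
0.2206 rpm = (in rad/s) 0.0231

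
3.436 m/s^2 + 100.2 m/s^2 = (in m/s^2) 103.6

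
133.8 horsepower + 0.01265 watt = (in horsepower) 133.8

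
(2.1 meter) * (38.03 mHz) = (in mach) 0.0002345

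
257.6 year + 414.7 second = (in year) 257.6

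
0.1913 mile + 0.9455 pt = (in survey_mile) 0.1913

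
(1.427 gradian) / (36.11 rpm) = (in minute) 9.88e-05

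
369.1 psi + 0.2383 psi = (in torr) 1.91e+04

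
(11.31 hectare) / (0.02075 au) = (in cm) 0.003644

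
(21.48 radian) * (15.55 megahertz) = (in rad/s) 3.34e+08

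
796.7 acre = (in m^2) 3.224e+06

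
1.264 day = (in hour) 30.34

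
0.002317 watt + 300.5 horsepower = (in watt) 2.241e+05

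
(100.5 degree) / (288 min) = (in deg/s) 0.005816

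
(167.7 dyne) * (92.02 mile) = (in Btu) 0.2354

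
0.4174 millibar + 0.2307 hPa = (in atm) 0.0006396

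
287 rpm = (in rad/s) 30.05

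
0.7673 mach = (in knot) 507.9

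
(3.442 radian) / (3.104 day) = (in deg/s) 0.0007354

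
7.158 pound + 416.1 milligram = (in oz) 114.5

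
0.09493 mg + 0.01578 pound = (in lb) 0.01578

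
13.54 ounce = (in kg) 0.3839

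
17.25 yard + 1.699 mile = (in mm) 2.75e+06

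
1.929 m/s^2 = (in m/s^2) 1.929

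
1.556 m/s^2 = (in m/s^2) 1.556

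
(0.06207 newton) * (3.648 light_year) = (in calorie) 5.12e+14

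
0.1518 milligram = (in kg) 1.518e-07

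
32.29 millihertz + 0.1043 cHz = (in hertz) 0.03333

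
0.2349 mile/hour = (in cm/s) 10.5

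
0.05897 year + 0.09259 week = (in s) 1.916e+06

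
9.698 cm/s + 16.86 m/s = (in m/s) 16.96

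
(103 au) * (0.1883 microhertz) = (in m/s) 2.901e+06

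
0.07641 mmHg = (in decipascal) 101.9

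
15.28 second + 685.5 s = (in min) 11.68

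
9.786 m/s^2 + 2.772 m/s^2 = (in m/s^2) 12.56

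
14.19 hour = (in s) 5.108e+04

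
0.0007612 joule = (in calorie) 0.0001819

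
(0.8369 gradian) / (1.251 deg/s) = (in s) 0.6021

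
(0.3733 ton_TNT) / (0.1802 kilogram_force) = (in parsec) 2.864e-08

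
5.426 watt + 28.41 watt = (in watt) 33.84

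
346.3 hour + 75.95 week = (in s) 4.718e+07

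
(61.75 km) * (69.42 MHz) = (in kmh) 1.543e+13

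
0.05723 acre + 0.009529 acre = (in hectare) 0.02702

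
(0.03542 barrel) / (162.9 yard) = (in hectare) 3.781e-09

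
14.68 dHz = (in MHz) 1.468e-06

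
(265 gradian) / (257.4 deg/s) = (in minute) 0.01544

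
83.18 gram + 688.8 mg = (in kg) 0.08387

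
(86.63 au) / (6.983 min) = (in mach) 9.084e+07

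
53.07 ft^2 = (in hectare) 0.000493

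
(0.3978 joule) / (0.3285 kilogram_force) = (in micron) 1.235e+05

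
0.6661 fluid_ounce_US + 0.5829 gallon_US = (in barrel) 0.014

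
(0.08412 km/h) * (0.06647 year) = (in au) 3.274e-07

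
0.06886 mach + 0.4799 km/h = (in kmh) 84.89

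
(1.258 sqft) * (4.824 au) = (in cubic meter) 8.434e+10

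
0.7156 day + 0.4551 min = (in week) 0.1023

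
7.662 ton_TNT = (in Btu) 3.038e+07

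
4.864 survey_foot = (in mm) 1483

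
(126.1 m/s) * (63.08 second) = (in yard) 8699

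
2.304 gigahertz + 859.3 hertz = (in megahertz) 2304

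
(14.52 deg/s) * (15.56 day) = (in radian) 3.407e+05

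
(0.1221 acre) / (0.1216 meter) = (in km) 4.063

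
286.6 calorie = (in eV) 7.484e+21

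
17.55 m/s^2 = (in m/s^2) 17.55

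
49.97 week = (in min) 5.037e+05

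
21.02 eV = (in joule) 3.368e-18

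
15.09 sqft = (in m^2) 1.402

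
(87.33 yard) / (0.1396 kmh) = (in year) 6.53e-05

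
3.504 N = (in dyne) 3.504e+05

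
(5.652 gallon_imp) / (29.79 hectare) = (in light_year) 9.117e-24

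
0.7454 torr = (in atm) 0.0009808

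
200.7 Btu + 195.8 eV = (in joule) 2.117e+05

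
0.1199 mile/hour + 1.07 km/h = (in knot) 0.6819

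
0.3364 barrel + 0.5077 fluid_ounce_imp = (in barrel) 0.3365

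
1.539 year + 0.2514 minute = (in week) 80.25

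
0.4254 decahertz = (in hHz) 0.04254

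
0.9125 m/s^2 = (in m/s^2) 0.9125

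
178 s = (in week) 0.0002943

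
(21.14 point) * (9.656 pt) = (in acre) 6.278e-09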